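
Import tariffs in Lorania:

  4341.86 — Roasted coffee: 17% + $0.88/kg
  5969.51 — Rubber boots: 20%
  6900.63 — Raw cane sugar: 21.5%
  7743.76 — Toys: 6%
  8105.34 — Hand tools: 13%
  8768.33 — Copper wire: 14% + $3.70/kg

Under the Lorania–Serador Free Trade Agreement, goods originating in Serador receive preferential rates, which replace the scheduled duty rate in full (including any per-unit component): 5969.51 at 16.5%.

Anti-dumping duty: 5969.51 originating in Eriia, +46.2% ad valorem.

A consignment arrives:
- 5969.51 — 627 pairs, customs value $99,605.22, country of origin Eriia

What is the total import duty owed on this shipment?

$65,938.66

Line 1 (5969.51, Eriia, 627 pairs, $99,605.22):
Base rate for 5969.51 is 20%.
5969.51 has an FTA preferential rate, but origin Eriia is not Serador; base rate stands.
Additional duty on 5969.51 from Eriia: +46.2%. Applied ad valorem rate: 20% + 46.2% = 66.2%.
Duty = $99,605.22 × 66.2% = $65,938.66.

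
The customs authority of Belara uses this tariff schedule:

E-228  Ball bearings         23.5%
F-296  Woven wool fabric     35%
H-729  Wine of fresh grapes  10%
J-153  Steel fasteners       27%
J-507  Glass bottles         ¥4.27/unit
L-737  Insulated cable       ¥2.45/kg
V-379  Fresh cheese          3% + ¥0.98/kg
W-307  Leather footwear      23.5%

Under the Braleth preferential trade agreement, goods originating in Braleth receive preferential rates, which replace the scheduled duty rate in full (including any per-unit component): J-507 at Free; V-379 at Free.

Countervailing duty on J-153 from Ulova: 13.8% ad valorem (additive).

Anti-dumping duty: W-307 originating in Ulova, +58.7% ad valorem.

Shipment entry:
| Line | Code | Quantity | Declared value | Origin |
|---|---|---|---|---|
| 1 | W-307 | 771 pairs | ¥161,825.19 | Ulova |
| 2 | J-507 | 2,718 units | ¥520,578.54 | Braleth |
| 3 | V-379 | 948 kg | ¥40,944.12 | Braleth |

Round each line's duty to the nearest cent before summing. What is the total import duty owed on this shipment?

¥133,020.31

Line 1 (W-307, Ulova, 771 pairs, ¥161,825.19):
Base rate for W-307 is 23.5%.
Additional duty on W-307 from Ulova: +58.7%. Applied ad valorem rate: 23.5% + 58.7% = 82.2%.
Duty = ¥161,825.19 × 82.2% = ¥133,020.31.
Line 2 (J-507, Braleth, 2,718 units, ¥520,578.54):
Base rate for J-507 is ¥4.27/unit.
Origin Braleth qualifies under the Belara–Braleth agreement and J-507 is covered: preferential rate Free applies instead.
Duty = ¥520,578.54 × 0% = ¥0.00.
Line 3 (V-379, Braleth, 948 kg, ¥40,944.12):
Base rate for V-379 is 3% + ¥0.98/kg.
Origin Braleth qualifies under the Belara–Braleth agreement and V-379 is covered: preferential rate Free applies instead.
Duty = ¥40,944.12 × 0% = ¥0.00.
Total = ¥133,020.31 + ¥0.00 + ¥0.00 = ¥133,020.31.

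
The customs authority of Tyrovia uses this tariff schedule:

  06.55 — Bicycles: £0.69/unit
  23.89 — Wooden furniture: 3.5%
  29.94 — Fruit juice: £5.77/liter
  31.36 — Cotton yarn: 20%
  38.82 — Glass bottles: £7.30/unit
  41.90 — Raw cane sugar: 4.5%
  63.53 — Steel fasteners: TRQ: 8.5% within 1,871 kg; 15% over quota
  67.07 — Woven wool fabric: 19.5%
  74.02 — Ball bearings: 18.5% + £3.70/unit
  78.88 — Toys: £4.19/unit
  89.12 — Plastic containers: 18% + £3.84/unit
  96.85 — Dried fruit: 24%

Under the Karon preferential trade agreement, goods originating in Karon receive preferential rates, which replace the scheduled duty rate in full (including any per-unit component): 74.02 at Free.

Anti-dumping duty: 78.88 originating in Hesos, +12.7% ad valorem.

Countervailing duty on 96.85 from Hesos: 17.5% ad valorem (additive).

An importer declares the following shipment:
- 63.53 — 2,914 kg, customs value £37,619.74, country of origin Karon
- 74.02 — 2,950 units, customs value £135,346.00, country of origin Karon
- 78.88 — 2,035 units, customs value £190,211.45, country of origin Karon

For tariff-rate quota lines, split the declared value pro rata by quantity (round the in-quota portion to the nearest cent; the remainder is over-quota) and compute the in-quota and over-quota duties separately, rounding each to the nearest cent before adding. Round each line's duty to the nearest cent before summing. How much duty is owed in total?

£12,599.56

Line 1 (63.53, Karon, 2,914 kg, £37,619.74):
Code 63.53 is under a tariff-rate quota (threshold 1,871 kg). In-quota: 1,871 kg at 8.5%; over-quota: 1,043 kg at 15%.
Pro-rata value split: in-quota = £37,619.74 × 1,871/2,914 = £24,154.61; over-quota = £37,619.74 − £24,154.61 = £13,465.13.
In-quota duty = £24,154.61 × 8.5% = £2,053.14. Over-quota duty = £13,465.13 × 15% = £2,019.77.
Line duty = £2,053.14 + £2,019.77 = £4,072.91.
Line 2 (74.02, Karon, 2,950 units, £135,346.00):
Base rate for 74.02 is 18.5% + £3.70/unit.
Origin Karon qualifies under the Tyrovia–Karon agreement and 74.02 is covered: preferential rate Free applies instead.
Duty = £135,346.00 × 0% = £0.00.
Line 3 (78.88, Karon, 2,035 units, £190,211.45):
Base rate for 78.88 is £4.19/unit.
Origin Karon is the FTA partner but 78.88 is not on the preference list; base rate stands.
The additional-duty order on 78.88 targets Hesos, not Karon; it does not apply.
Duty = 2,035 × £4.19 = £8,526.65.
Total = £4,072.91 + £0.00 + £8,526.65 = £12,599.56.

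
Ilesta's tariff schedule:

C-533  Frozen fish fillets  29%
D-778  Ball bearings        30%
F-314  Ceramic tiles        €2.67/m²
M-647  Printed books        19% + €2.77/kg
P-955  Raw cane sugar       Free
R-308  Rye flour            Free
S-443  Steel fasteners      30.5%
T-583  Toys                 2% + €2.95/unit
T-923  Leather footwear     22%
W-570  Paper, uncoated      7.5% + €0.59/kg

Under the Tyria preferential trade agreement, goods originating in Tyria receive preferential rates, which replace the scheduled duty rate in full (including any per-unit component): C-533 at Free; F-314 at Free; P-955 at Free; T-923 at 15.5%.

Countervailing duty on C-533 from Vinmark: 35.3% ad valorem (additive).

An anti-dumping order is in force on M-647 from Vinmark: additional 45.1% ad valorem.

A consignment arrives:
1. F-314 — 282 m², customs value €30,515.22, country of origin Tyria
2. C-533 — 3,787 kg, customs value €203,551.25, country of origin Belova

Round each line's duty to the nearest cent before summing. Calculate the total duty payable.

Line 1 (F-314, Tyria, 282 m², €30,515.22):
Base rate for F-314 is €2.67/m².
Origin Tyria qualifies under the Ilesta–Tyria agreement and F-314 is covered: preferential rate Free applies instead.
Duty = €30,515.22 × 0% = €0.00.
Line 2 (C-533, Belova, 3,787 kg, €203,551.25):
Base rate for C-533 is 29%.
C-533 has an FTA preferential rate, but origin Belova is not Tyria; base rate stands.
The additional-duty order on C-533 targets Vinmark, not Belova; it does not apply.
Duty = €203,551.25 × 29% = €59,029.86.
Total = €0.00 + €59,029.86 = €59,029.86.

€59,029.86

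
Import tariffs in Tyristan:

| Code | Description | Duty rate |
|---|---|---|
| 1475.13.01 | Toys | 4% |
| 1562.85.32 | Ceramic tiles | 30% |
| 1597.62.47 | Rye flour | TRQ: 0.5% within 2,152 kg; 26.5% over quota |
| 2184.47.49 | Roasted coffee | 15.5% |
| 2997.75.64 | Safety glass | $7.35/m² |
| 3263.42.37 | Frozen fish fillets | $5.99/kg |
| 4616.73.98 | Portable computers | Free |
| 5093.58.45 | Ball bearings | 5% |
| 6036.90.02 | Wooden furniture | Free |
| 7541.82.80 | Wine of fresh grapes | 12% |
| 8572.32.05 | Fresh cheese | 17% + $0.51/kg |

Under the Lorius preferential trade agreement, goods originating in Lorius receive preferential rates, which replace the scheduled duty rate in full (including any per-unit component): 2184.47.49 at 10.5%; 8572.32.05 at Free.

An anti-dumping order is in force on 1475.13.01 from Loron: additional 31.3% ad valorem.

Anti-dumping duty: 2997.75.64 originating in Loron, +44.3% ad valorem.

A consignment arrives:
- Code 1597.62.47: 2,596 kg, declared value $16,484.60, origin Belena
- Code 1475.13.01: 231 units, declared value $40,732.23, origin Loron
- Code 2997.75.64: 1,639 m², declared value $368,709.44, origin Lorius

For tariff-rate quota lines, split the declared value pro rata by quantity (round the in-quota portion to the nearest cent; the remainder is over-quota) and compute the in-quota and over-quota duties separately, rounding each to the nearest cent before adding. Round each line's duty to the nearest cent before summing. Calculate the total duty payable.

$27,240.60

Line 1 (1597.62.47, Belena, 2,596 kg, $16,484.60):
Code 1597.62.47 is under a tariff-rate quota (threshold 2,152 kg). In-quota: 2,152 kg at 0.5%; over-quota: 444 kg at 26.5%.
Pro-rata value split: in-quota = $16,484.60 × 2,152/2,596 = $13,665.20; over-quota = $16,484.60 − $13,665.20 = $2,819.40.
In-quota duty = $13,665.20 × 0.5% = $68.33. Over-quota duty = $2,819.40 × 26.5% = $747.14.
Line duty = $68.33 + $747.14 = $815.47.
Line 2 (1475.13.01, Loron, 231 units, $40,732.23):
Base rate for 1475.13.01 is 4%.
Additional duty on 1475.13.01 from Loron: +31.3%. Applied ad valorem rate: 4% + 31.3% = 35.3%.
Duty = $40,732.23 × 35.3% = $14,378.48.
Line 3 (2997.75.64, Lorius, 1,639 m², $368,709.44):
Base rate for 2997.75.64 is $7.35/m².
Origin Lorius is the FTA partner but 2997.75.64 is not on the preference list; base rate stands.
The additional-duty order on 2997.75.64 targets Loron, not Lorius; it does not apply.
Duty = 1,639 × $7.35 = $12,046.65.
Total = $815.47 + $14,378.48 + $12,046.65 = $27,240.60.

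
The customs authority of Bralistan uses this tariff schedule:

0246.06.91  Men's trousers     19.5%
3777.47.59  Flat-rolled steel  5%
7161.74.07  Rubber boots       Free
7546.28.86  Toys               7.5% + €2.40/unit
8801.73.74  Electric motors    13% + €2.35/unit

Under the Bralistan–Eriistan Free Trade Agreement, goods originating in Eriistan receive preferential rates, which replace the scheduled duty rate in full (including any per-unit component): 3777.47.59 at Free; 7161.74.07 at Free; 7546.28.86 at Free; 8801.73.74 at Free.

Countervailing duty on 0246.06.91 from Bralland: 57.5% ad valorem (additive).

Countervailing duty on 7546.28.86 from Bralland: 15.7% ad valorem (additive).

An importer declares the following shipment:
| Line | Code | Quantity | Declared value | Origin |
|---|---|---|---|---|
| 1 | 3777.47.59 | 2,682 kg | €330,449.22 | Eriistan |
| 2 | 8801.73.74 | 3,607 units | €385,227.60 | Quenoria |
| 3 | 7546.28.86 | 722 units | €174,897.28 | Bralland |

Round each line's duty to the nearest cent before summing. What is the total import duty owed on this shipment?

Line 1 (3777.47.59, Eriistan, 2,682 kg, €330,449.22):
Base rate for 3777.47.59 is 5%.
Origin Eriistan qualifies under the Bralistan–Eriistan agreement and 3777.47.59 is covered: preferential rate Free applies instead.
Duty = €330,449.22 × 0% = €0.00.
Line 2 (8801.73.74, Quenoria, 3,607 units, €385,227.60):
Base rate for 8801.73.74 is 13% + €2.35/unit.
8801.73.74 has an FTA preferential rate, but origin Quenoria is not Eriistan; base rate stands.
Duty = €385,227.60 × 13% + 3,607 × €2.35 = €58,556.04.
Line 3 (7546.28.86, Bralland, 722 units, €174,897.28):
Base rate for 7546.28.86 is 7.5% + €2.40/unit.
7546.28.86 has an FTA preferential rate, but origin Bralland is not Eriistan; base rate stands.
Additional duty on 7546.28.86 from Bralland: +15.7%. Applied ad valorem rate: 7.5% + 15.7% = 23.2%.
Duty = €174,897.28 × 23.2% + 722 × €2.40 = €42,308.97.
Total = €0.00 + €58,556.04 + €42,308.97 = €100,865.01.

€100,865.01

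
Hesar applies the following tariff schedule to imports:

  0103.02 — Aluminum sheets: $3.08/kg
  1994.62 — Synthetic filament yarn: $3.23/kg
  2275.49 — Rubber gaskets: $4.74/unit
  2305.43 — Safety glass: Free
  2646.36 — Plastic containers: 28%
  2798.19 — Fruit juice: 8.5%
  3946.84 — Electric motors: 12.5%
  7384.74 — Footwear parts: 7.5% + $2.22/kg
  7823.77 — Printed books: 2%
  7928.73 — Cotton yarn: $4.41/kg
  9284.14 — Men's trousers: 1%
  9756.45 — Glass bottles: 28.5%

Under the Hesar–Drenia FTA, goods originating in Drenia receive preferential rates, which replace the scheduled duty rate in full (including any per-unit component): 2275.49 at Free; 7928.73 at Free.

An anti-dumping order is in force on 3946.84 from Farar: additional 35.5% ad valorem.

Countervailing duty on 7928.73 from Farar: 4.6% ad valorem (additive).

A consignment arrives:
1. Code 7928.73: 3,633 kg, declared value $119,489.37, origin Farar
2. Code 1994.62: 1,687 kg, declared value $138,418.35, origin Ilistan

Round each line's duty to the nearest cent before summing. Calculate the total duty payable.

$26,967.05

Line 1 (7928.73, Farar, 3,633 kg, $119,489.37):
Base rate for 7928.73 is $4.41/kg.
7928.73 has an FTA preferential rate, but origin Farar is not Drenia; base rate stands.
Additional duty on 7928.73 from Farar: +4.6% ad valorem. Applied ad valorem rate = 4.6%.
Duty = $119,489.37 × 4.6% + 3,633 × $4.41 = $21,518.04.
Line 2 (1994.62, Ilistan, 1,687 kg, $138,418.35):
Base rate for 1994.62 is $3.23/kg.
Duty = 1,687 × $3.23 = $5,449.01.
Total = $21,518.04 + $5,449.01 = $26,967.05.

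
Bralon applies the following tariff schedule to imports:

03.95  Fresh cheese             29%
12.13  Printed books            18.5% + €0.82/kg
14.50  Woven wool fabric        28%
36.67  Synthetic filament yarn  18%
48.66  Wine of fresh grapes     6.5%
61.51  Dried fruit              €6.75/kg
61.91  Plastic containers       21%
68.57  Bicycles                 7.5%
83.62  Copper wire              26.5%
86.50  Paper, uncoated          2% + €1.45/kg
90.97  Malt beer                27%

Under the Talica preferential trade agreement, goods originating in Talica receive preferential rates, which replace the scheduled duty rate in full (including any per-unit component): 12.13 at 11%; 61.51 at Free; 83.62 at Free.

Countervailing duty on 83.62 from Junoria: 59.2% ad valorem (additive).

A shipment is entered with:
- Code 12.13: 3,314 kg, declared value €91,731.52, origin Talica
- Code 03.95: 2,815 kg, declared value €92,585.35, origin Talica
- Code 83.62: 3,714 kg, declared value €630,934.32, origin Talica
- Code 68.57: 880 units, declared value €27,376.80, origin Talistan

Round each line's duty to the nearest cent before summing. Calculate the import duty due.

Line 1 (12.13, Talica, 3,314 kg, €91,731.52):
Base rate for 12.13 is 18.5% + €0.82/kg.
Origin Talica qualifies under the Bralon–Talica agreement and 12.13 is covered: preferential rate 11% applies instead.
Duty = €91,731.52 × 11% = €10,090.47.
Line 2 (03.95, Talica, 2,815 kg, €92,585.35):
Base rate for 03.95 is 29%.
Origin Talica is the FTA partner but 03.95 is not on the preference list; base rate stands.
Duty = €92,585.35 × 29% = €26,849.75.
Line 3 (83.62, Talica, 3,714 kg, €630,934.32):
Base rate for 83.62 is 26.5%.
Origin Talica qualifies under the Bralon–Talica agreement and 83.62 is covered: preferential rate Free applies instead.
The additional-duty order on 83.62 targets Junoria, not Talica; it does not apply.
Duty = €630,934.32 × 0% = €0.00.
Line 4 (68.57, Talistan, 880 units, €27,376.80):
Base rate for 68.57 is 7.5%.
Duty = €27,376.80 × 7.5% = €2,053.26.
Total = €10,090.47 + €26,849.75 + €0.00 + €2,053.26 = €38,993.48.

€38,993.48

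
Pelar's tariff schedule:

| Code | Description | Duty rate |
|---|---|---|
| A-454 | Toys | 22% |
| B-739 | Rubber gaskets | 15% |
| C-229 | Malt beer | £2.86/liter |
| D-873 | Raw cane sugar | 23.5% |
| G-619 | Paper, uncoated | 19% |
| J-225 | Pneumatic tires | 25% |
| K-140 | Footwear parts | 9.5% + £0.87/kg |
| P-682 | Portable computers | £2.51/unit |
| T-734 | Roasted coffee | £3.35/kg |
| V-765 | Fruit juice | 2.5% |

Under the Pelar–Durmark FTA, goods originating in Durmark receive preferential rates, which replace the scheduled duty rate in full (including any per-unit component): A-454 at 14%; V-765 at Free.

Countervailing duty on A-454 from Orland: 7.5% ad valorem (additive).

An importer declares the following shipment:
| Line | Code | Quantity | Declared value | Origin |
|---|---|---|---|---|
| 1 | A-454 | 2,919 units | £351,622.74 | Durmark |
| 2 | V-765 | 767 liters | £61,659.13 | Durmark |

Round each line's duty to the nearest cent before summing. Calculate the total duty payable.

£49,227.18

Line 1 (A-454, Durmark, 2,919 units, £351,622.74):
Base rate for A-454 is 22%.
Origin Durmark qualifies under the Pelar–Durmark agreement and A-454 is covered: preferential rate 14% applies instead.
The additional-duty order on A-454 targets Orland, not Durmark; it does not apply.
Duty = £351,622.74 × 14% = £49,227.18.
Line 2 (V-765, Durmark, 767 liters, £61,659.13):
Base rate for V-765 is 2.5%.
Origin Durmark qualifies under the Pelar–Durmark agreement and V-765 is covered: preferential rate Free applies instead.
Duty = £61,659.13 × 0% = £0.00.
Total = £49,227.18 + £0.00 = £49,227.18.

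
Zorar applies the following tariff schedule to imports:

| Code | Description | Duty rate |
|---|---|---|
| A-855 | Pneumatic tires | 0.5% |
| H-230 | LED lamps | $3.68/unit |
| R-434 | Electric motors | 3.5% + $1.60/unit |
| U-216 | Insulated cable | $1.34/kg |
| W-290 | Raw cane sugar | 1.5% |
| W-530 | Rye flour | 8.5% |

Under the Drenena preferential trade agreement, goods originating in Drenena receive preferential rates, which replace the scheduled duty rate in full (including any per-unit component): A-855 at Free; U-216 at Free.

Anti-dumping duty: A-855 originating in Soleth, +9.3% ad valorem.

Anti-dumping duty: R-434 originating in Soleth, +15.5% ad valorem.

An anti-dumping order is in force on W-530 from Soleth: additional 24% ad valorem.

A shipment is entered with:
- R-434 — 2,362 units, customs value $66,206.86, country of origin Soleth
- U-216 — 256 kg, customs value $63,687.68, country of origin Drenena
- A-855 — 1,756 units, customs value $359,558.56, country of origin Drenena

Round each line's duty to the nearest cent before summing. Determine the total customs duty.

Line 1 (R-434, Soleth, 2,362 units, $66,206.86):
Base rate for R-434 is 3.5% + $1.60/unit.
Additional duty on R-434 from Soleth: +15.5%. Applied ad valorem rate: 3.5% + 15.5% = 19%.
Duty = $66,206.86 × 19% + 2,362 × $1.60 = $16,358.50.
Line 2 (U-216, Drenena, 256 kg, $63,687.68):
Base rate for U-216 is $1.34/kg.
Origin Drenena qualifies under the Zorar–Drenena agreement and U-216 is covered: preferential rate Free applies instead.
Duty = $63,687.68 × 0% = $0.00.
Line 3 (A-855, Drenena, 1,756 units, $359,558.56):
Base rate for A-855 is 0.5%.
Origin Drenena qualifies under the Zorar–Drenena agreement and A-855 is covered: preferential rate Free applies instead.
The additional-duty order on A-855 targets Soleth, not Drenena; it does not apply.
Duty = $359,558.56 × 0% = $0.00.
Total = $16,358.50 + $0.00 + $0.00 = $16,358.50.

$16,358.50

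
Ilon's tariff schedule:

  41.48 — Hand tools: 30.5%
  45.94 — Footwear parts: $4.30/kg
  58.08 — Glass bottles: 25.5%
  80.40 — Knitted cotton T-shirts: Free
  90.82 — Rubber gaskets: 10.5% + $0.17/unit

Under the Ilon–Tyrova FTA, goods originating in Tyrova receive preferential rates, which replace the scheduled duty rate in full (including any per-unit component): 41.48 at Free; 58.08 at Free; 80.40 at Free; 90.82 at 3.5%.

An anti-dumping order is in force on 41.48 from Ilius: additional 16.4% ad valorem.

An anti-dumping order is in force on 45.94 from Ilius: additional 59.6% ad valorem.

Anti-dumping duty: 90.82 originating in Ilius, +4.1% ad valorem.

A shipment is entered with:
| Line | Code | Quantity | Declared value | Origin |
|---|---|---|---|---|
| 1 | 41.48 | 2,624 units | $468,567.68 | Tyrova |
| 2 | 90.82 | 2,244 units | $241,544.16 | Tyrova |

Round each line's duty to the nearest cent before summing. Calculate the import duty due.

$8,454.05

Line 1 (41.48, Tyrova, 2,624 units, $468,567.68):
Base rate for 41.48 is 30.5%.
Origin Tyrova qualifies under the Ilon–Tyrova agreement and 41.48 is covered: preferential rate Free applies instead.
The additional-duty order on 41.48 targets Ilius, not Tyrova; it does not apply.
Duty = $468,567.68 × 0% = $0.00.
Line 2 (90.82, Tyrova, 2,244 units, $241,544.16):
Base rate for 90.82 is 10.5% + $0.17/unit.
Origin Tyrova qualifies under the Ilon–Tyrova agreement and 90.82 is covered: preferential rate 3.5% applies instead.
The additional-duty order on 90.82 targets Ilius, not Tyrova; it does not apply.
Duty = $241,544.16 × 3.5% = $8,454.05.
Total = $0.00 + $8,454.05 = $8,454.05.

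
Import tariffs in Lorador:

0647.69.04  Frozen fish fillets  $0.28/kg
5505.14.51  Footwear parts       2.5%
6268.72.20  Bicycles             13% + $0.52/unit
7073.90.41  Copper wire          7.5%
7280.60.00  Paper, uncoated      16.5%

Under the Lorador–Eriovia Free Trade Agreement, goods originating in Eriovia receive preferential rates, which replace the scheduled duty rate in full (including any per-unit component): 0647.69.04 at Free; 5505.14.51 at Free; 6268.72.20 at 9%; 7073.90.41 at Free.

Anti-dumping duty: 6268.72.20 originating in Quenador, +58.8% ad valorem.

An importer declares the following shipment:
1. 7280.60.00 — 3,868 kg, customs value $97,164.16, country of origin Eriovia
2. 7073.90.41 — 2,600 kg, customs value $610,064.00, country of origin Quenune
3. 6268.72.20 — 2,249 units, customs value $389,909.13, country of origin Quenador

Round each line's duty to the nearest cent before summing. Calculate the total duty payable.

Line 1 (7280.60.00, Eriovia, 3,868 kg, $97,164.16):
Base rate for 7280.60.00 is 16.5%.
Origin Eriovia is the FTA partner but 7280.60.00 is not on the preference list; base rate stands.
Duty = $97,164.16 × 16.5% = $16,032.09.
Line 2 (7073.90.41, Quenune, 2,600 kg, $610,064.00):
Base rate for 7073.90.41 is 7.5%.
7073.90.41 has an FTA preferential rate, but origin Quenune is not Eriovia; base rate stands.
Duty = $610,064.00 × 7.5% = $45,754.80.
Line 3 (6268.72.20, Quenador, 2,249 units, $389,909.13):
Base rate for 6268.72.20 is 13% + $0.52/unit.
6268.72.20 has an FTA preferential rate, but origin Quenador is not Eriovia; base rate stands.
Additional duty on 6268.72.20 from Quenador: +58.8%. Applied ad valorem rate: 13% + 58.8% = 71.8%.
Duty = $389,909.13 × 71.8% + 2,249 × $0.52 = $281,124.24.
Total = $16,032.09 + $45,754.80 + $281,124.24 = $342,911.13.

$342,911.13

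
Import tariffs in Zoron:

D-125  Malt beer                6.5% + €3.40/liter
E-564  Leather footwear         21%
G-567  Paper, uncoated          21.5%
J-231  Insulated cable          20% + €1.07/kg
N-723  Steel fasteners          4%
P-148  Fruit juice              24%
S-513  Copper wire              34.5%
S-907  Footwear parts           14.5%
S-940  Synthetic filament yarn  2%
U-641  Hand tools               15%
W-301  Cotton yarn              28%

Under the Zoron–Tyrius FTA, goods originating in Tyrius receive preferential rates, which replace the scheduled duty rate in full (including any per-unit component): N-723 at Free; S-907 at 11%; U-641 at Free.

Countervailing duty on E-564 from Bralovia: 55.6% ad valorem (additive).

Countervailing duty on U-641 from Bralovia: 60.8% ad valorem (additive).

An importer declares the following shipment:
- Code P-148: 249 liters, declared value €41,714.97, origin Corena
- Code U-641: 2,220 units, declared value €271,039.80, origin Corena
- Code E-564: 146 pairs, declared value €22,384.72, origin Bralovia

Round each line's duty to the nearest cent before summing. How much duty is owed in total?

€67,814.26

Line 1 (P-148, Corena, 249 liters, €41,714.97):
Base rate for P-148 is 24%.
Duty = €41,714.97 × 24% = €10,011.59.
Line 2 (U-641, Corena, 2,220 units, €271,039.80):
Base rate for U-641 is 15%.
U-641 has an FTA preferential rate, but origin Corena is not Tyrius; base rate stands.
The additional-duty order on U-641 targets Bralovia, not Corena; it does not apply.
Duty = €271,039.80 × 15% = €40,655.97.
Line 3 (E-564, Bralovia, 146 pairs, €22,384.72):
Base rate for E-564 is 21%.
Additional duty on E-564 from Bralovia: +55.6%. Applied ad valorem rate: 21% + 55.6% = 76.6%.
Duty = €22,384.72 × 76.6% = €17,146.70.
Total = €10,011.59 + €40,655.97 + €17,146.70 = €67,814.26.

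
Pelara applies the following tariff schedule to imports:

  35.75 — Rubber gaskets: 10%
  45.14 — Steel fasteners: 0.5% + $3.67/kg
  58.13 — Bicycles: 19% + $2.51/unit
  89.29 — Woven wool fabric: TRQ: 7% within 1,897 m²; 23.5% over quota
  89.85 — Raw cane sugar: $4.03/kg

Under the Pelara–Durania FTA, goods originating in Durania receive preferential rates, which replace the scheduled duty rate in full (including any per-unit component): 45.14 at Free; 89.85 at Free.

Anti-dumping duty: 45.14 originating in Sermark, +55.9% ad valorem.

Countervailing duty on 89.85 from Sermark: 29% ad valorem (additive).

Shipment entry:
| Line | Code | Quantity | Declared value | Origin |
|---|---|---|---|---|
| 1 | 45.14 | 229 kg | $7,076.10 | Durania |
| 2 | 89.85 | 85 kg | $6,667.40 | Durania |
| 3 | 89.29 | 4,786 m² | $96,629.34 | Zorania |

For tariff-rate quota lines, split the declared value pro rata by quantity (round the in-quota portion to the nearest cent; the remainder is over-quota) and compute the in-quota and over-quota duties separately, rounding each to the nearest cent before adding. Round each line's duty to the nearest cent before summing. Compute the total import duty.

$16,388.32

Line 1 (45.14, Durania, 229 kg, $7,076.10):
Base rate for 45.14 is 0.5% + $3.67/kg.
Origin Durania qualifies under the Pelara–Durania agreement and 45.14 is covered: preferential rate Free applies instead.
The additional-duty order on 45.14 targets Sermark, not Durania; it does not apply.
Duty = $7,076.10 × 0% = $0.00.
Line 2 (89.85, Durania, 85 kg, $6,667.40):
Base rate for 89.85 is $4.03/kg.
Origin Durania qualifies under the Pelara–Durania agreement and 89.85 is covered: preferential rate Free applies instead.
The additional-duty order on 89.85 targets Sermark, not Durania; it does not apply.
Duty = $6,667.40 × 0% = $0.00.
Line 3 (89.29, Zorania, 4,786 m², $96,629.34):
Code 89.29 is under a tariff-rate quota (threshold 1,897 m²). In-quota: 1,897 m² at 7%; over-quota: 2,889 m² at 23.5%.
Pro-rata value split: in-quota = $96,629.34 × 1,897/4,786 = $38,300.43; over-quota = $96,629.34 − $38,300.43 = $58,328.91.
In-quota duty = $38,300.43 × 7% = $2,681.03. Over-quota duty = $58,328.91 × 23.5% = $13,707.29.
Line duty = $2,681.03 + $13,707.29 = $16,388.32.
Total = $0.00 + $0.00 + $16,388.32 = $16,388.32.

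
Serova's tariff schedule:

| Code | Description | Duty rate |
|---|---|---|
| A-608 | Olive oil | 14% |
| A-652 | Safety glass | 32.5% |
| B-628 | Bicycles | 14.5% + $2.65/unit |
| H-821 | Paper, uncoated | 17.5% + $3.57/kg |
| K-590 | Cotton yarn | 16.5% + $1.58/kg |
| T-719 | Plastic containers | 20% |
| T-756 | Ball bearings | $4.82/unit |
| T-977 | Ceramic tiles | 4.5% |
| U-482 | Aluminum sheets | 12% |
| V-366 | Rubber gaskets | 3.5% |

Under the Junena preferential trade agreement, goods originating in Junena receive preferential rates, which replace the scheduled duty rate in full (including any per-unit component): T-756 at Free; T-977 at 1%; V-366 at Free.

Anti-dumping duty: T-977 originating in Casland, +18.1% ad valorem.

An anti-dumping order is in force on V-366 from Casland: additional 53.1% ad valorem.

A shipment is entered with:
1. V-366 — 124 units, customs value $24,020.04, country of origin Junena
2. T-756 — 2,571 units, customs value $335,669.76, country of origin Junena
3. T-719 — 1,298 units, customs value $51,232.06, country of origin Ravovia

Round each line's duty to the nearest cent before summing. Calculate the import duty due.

Line 1 (V-366, Junena, 124 units, $24,020.04):
Base rate for V-366 is 3.5%.
Origin Junena qualifies under the Serova–Junena agreement and V-366 is covered: preferential rate Free applies instead.
The additional-duty order on V-366 targets Casland, not Junena; it does not apply.
Duty = $24,020.04 × 0% = $0.00.
Line 2 (T-756, Junena, 2,571 units, $335,669.76):
Base rate for T-756 is $4.82/unit.
Origin Junena qualifies under the Serova–Junena agreement and T-756 is covered: preferential rate Free applies instead.
Duty = $335,669.76 × 0% = $0.00.
Line 3 (T-719, Ravovia, 1,298 units, $51,232.06):
Base rate for T-719 is 20%.
Duty = $51,232.06 × 20% = $10,246.41.
Total = $0.00 + $0.00 + $10,246.41 = $10,246.41.

$10,246.41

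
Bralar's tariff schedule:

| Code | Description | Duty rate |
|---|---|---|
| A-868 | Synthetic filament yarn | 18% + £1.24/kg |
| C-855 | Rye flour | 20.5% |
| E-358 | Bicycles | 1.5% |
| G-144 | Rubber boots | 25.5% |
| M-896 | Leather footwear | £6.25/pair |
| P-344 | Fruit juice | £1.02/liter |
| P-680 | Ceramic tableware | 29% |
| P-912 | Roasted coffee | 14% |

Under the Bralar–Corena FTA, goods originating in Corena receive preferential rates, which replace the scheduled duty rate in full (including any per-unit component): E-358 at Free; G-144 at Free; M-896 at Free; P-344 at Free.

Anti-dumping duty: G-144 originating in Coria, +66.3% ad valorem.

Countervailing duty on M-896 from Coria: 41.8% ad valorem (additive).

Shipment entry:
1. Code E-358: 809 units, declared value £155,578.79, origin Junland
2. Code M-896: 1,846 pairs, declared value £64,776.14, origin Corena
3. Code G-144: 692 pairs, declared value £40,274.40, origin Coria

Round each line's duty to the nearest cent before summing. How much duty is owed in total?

Line 1 (E-358, Junland, 809 units, £155,578.79):
Base rate for E-358 is 1.5%.
E-358 has an FTA preferential rate, but origin Junland is not Corena; base rate stands.
Duty = £155,578.79 × 1.5% = £2,333.68.
Line 2 (M-896, Corena, 1,846 pairs, £64,776.14):
Base rate for M-896 is £6.25/pair.
Origin Corena qualifies under the Bralar–Corena agreement and M-896 is covered: preferential rate Free applies instead.
The additional-duty order on M-896 targets Coria, not Corena; it does not apply.
Duty = £64,776.14 × 0% = £0.00.
Line 3 (G-144, Coria, 692 pairs, £40,274.40):
Base rate for G-144 is 25.5%.
G-144 has an FTA preferential rate, but origin Coria is not Corena; base rate stands.
Additional duty on G-144 from Coria: +66.3%. Applied ad valorem rate: 25.5% + 66.3% = 91.8%.
Duty = £40,274.40 × 91.8% = £36,971.90.
Total = £2,333.68 + £0.00 + £36,971.90 = £39,305.58.

£39,305.58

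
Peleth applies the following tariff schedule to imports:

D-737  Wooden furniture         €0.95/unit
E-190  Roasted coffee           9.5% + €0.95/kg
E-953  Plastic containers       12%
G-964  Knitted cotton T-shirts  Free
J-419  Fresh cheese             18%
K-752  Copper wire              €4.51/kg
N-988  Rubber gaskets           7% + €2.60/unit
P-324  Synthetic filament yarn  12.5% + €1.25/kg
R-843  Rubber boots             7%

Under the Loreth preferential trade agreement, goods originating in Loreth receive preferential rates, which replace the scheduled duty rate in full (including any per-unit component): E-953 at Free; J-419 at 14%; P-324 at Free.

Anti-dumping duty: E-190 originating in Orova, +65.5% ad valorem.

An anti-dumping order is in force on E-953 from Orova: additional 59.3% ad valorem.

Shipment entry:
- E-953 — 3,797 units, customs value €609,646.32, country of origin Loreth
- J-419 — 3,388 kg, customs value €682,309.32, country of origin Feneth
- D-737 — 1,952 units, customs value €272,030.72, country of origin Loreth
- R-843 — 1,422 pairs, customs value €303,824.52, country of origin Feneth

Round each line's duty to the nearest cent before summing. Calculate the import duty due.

€145,937.80

Line 1 (E-953, Loreth, 3,797 units, €609,646.32):
Base rate for E-953 is 12%.
Origin Loreth qualifies under the Peleth–Loreth agreement and E-953 is covered: preferential rate Free applies instead.
The additional-duty order on E-953 targets Orova, not Loreth; it does not apply.
Duty = €609,646.32 × 0% = €0.00.
Line 2 (J-419, Feneth, 3,388 kg, €682,309.32):
Base rate for J-419 is 18%.
J-419 has an FTA preferential rate, but origin Feneth is not Loreth; base rate stands.
Duty = €682,309.32 × 18% = €122,815.68.
Line 3 (D-737, Loreth, 1,952 units, €272,030.72):
Base rate for D-737 is €0.95/unit.
Origin Loreth is the FTA partner but D-737 is not on the preference list; base rate stands.
Duty = 1,952 × €0.95 = €1,854.40.
Line 4 (R-843, Feneth, 1,422 pairs, €303,824.52):
Base rate for R-843 is 7%.
Duty = €303,824.52 × 7% = €21,267.72.
Total = €0.00 + €122,815.68 + €1,854.40 + €21,267.72 = €145,937.80.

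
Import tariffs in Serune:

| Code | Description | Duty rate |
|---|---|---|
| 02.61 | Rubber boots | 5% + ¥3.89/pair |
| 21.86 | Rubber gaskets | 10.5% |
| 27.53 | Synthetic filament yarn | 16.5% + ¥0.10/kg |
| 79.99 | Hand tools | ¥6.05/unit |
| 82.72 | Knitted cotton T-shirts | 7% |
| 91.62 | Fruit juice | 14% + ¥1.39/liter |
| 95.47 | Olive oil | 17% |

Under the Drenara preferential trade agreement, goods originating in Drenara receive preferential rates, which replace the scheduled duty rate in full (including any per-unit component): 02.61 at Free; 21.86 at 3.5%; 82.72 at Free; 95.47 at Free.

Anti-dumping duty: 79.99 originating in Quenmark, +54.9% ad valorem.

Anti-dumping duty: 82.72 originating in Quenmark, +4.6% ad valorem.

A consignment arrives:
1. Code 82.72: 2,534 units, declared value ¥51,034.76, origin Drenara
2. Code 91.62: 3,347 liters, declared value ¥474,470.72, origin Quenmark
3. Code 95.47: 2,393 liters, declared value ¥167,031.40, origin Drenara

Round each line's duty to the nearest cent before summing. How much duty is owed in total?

¥71,078.23

Line 1 (82.72, Drenara, 2,534 units, ¥51,034.76):
Base rate for 82.72 is 7%.
Origin Drenara qualifies under the Serune–Drenara agreement and 82.72 is covered: preferential rate Free applies instead.
The additional-duty order on 82.72 targets Quenmark, not Drenara; it does not apply.
Duty = ¥51,034.76 × 0% = ¥0.00.
Line 2 (91.62, Quenmark, 3,347 liters, ¥474,470.72):
Base rate for 91.62 is 14% + ¥1.39/liter.
Duty = ¥474,470.72 × 14% + 3,347 × ¥1.39 = ¥71,078.23.
Line 3 (95.47, Drenara, 2,393 liters, ¥167,031.40):
Base rate for 95.47 is 17%.
Origin Drenara qualifies under the Serune–Drenara agreement and 95.47 is covered: preferential rate Free applies instead.
Duty = ¥167,031.40 × 0% = ¥0.00.
Total = ¥0.00 + ¥71,078.23 + ¥0.00 = ¥71,078.23.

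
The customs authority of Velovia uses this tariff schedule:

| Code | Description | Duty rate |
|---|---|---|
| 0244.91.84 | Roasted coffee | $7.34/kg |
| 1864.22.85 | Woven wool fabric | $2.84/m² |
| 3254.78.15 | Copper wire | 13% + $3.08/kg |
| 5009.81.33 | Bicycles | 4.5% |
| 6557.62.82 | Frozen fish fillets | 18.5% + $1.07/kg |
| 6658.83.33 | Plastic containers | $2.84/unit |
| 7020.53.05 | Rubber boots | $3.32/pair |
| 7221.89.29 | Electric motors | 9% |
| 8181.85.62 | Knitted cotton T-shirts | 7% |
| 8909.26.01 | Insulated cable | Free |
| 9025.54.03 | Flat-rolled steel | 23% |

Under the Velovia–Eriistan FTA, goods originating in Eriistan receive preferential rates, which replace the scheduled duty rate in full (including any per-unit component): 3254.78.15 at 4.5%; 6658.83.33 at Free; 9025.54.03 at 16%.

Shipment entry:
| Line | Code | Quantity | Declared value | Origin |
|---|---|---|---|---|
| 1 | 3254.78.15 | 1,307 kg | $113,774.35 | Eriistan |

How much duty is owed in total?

$5,119.85

Line 1 (3254.78.15, Eriistan, 1,307 kg, $113,774.35):
Base rate for 3254.78.15 is 13% + $3.08/kg.
Origin Eriistan qualifies under the Velovia–Eriistan agreement and 3254.78.15 is covered: preferential rate 4.5% applies instead.
Duty = $113,774.35 × 4.5% = $5,119.85.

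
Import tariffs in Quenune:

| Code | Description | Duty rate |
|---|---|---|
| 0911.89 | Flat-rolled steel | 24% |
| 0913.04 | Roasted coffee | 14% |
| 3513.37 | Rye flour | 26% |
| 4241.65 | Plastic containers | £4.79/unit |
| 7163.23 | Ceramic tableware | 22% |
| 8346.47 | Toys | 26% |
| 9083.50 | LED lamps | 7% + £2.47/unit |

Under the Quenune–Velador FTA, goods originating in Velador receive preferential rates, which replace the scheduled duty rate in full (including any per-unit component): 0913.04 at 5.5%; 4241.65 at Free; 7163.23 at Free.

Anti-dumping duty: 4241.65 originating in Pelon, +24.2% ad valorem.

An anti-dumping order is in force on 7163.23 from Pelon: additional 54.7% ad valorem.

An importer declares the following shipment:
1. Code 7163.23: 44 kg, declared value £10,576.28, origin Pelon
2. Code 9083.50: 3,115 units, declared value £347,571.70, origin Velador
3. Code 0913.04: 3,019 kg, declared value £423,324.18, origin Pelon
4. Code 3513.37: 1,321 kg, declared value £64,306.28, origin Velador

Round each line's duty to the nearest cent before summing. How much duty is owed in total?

£116,121.10

Line 1 (7163.23, Pelon, 44 kg, £10,576.28):
Base rate for 7163.23 is 22%.
7163.23 has an FTA preferential rate, but origin Pelon is not Velador; base rate stands.
Additional duty on 7163.23 from Pelon: +54.7%. Applied ad valorem rate: 22% + 54.7% = 76.7%.
Duty = £10,576.28 × 76.7% = £8,112.01.
Line 2 (9083.50, Velador, 3,115 units, £347,571.70):
Base rate for 9083.50 is 7% + £2.47/unit.
Origin Velador is the FTA partner but 9083.50 is not on the preference list; base rate stands.
Duty = £347,571.70 × 7% + 3,115 × £2.47 = £32,024.07.
Line 3 (0913.04, Pelon, 3,019 kg, £423,324.18):
Base rate for 0913.04 is 14%.
0913.04 has an FTA preferential rate, but origin Pelon is not Velador; base rate stands.
Duty = £423,324.18 × 14% = £59,265.39.
Line 4 (3513.37, Velador, 1,321 kg, £64,306.28):
Base rate for 3513.37 is 26%.
Origin Velador is the FTA partner but 3513.37 is not on the preference list; base rate stands.
Duty = £64,306.28 × 26% = £16,719.63.
Total = £8,112.01 + £32,024.07 + £59,265.39 + £16,719.63 = £116,121.10.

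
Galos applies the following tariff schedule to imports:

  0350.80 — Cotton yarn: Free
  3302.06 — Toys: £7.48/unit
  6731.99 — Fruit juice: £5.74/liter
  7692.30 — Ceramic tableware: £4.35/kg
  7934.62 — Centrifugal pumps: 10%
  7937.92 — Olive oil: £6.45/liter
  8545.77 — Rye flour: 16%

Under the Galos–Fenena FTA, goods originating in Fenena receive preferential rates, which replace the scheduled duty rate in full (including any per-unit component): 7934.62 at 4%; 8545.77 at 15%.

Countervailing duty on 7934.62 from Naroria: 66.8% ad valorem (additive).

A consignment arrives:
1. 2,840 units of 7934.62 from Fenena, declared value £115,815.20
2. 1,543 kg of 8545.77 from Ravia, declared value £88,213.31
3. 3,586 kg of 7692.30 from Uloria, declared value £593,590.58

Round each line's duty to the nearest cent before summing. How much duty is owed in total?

Line 1 (7934.62, Fenena, 2,840 units, £115,815.20):
Base rate for 7934.62 is 10%.
Origin Fenena qualifies under the Galos–Fenena agreement and 7934.62 is covered: preferential rate 4% applies instead.
The additional-duty order on 7934.62 targets Naroria, not Fenena; it does not apply.
Duty = £115,815.20 × 4% = £4,632.61.
Line 2 (8545.77, Ravia, 1,543 kg, £88,213.31):
Base rate for 8545.77 is 16%.
8545.77 has an FTA preferential rate, but origin Ravia is not Fenena; base rate stands.
Duty = £88,213.31 × 16% = £14,114.13.
Line 3 (7692.30, Uloria, 3,586 kg, £593,590.58):
Base rate for 7692.30 is £4.35/kg.
Duty = 3,586 × £4.35 = £15,599.10.
Total = £4,632.61 + £14,114.13 + £15,599.10 = £34,345.84.

£34,345.84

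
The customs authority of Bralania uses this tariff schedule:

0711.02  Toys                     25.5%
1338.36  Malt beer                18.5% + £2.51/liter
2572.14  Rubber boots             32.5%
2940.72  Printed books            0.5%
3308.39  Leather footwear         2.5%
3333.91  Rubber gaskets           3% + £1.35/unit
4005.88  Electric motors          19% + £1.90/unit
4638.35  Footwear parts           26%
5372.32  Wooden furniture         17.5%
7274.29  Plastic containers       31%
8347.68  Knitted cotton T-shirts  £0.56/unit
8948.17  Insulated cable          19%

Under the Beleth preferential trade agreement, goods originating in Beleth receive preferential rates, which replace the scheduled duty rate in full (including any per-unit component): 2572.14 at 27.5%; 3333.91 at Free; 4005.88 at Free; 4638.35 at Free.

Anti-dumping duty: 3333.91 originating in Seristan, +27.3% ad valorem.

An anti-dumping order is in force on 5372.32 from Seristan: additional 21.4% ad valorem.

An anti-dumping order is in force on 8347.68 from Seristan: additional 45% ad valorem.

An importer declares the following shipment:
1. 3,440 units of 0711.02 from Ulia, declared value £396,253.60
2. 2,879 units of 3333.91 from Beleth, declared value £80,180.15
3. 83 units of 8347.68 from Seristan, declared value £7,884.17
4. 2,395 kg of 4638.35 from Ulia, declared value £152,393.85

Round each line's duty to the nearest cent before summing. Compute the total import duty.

Line 1 (0711.02, Ulia, 3,440 units, £396,253.60):
Base rate for 0711.02 is 25.5%.
Duty = £396,253.60 × 25.5% = £101,044.67.
Line 2 (3333.91, Beleth, 2,879 units, £80,180.15):
Base rate for 3333.91 is 3% + £1.35/unit.
Origin Beleth qualifies under the Bralania–Beleth agreement and 3333.91 is covered: preferential rate Free applies instead.
The additional-duty order on 3333.91 targets Seristan, not Beleth; it does not apply.
Duty = £80,180.15 × 0% = £0.00.
Line 3 (8347.68, Seristan, 83 units, £7,884.17):
Base rate for 8347.68 is £0.56/unit.
Additional duty on 8347.68 from Seristan: +45% ad valorem. Applied ad valorem rate = 45%.
Duty = £7,884.17 × 45% + 83 × £0.56 = £3,594.36.
Line 4 (4638.35, Ulia, 2,395 kg, £152,393.85):
Base rate for 4638.35 is 26%.
4638.35 has an FTA preferential rate, but origin Ulia is not Beleth; base rate stands.
Duty = £152,393.85 × 26% = £39,622.40.
Total = £101,044.67 + £0.00 + £3,594.36 + £39,622.40 = £144,261.43.

£144,261.43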